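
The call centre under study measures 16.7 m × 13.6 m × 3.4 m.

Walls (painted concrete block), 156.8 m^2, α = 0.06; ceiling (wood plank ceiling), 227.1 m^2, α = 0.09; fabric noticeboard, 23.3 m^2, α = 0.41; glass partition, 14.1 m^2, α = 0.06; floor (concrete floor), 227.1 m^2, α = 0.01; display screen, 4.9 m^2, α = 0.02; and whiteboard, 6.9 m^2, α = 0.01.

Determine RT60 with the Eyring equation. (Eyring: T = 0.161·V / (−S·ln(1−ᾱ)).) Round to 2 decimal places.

2.82 s

S = Σ Sᵢ = 660.2 m^2.
Σ(Sᵢαᵢ) = 156.8·0.06 + 227.1·0.09 + 23.3·0.41 + 14.1·0.06 + 227.1·0.01 + 4.9·0.02 + 6.9·0.01 = 42.684.
ᾱ = 42.684 / 660.2 = 0.0647.
Eyring denominator: −S ln(1−ᾱ) = 44.159.
V = 16.7 × 13.6 × 3.4 = 772.208 m³.
RT60 = 0.161 × 772.208 / 44.159 = 2.82 s.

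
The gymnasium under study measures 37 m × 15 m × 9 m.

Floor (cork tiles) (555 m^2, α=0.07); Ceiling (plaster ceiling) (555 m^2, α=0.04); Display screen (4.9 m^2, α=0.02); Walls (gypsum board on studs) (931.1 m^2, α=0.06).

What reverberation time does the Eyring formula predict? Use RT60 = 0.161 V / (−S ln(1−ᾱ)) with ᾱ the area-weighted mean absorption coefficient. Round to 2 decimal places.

S = Σ Sᵢ = 2046.0 m^2.
Absorption A = 555×0.07 + 555×0.04 + 4.9×0.02 + 931.1×0.06 = 117.014 sabins.
ᾱ = 117.014 / 2046.0 = 0.0572.
Eyring denominator: −S ln(1−ᾱ) = 120.512.
V = 37 × 15 × 9 = 4995 m³.
RT60 = 0.161 × 4995 / 120.512 = 6.67 s.

6.67 s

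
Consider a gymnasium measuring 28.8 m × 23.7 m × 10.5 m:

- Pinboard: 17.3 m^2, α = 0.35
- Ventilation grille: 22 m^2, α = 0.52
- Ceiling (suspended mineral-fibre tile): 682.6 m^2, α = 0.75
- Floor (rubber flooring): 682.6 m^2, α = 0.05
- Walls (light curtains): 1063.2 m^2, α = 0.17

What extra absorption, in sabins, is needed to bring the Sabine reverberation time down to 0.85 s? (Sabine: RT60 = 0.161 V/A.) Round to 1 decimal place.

613.2 sabins

Total absorption A₁ = 17.3×0.35 + 22×0.52 + 682.6×0.75 + 682.6×0.05 + 1063.2×0.17
  = 6.055 + 11.440 + 511.950 + 34.130 + 180.744 = 744.319 m^2 sabins.
V = 7166.88 m³. Required absorption A₂ = 0.161 × 7166.88 / 0.85 = 1357.491 sabins.
ΔA = A₂ − A₁ = 1357.491 − 744.319 = 613.2 sabins.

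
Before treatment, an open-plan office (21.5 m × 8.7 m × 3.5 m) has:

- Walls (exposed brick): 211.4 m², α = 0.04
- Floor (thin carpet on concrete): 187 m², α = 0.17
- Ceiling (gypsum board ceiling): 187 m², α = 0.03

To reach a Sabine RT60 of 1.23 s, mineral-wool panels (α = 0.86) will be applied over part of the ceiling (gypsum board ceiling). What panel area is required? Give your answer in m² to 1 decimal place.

48.0

A₁ = Σ Sᵢαᵢ = 211.4*0.04 + 187*0.17 + 187*0.03 = 45.856 sabins.
V = 654.675 m³. Target absorption A₂ = 0.161 × 654.675 / 1.23 = 85.693 sabins.
ΔA needed = 85.693 − 45.856 = 39.837 sabins.
Net gain per m²: Δα = 0.86 − 0.03 = 0.83.
Area = ΔA/Δα = 39.837/0.83 = 48.0 m².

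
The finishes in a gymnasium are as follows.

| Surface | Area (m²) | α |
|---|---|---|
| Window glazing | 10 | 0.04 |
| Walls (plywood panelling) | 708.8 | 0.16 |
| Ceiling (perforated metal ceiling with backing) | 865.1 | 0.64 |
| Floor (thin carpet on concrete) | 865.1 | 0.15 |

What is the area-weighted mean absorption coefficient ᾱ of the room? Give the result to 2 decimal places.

Total surface area S = 2449.0 m².
Σ(Sᵢαᵢ) = 10×0.04 + 708.8×0.16 + 865.1×0.64 + 865.1×0.15 = 797.237.
ᾱ = 797.237 / 2449.0 = 0.33.

0.33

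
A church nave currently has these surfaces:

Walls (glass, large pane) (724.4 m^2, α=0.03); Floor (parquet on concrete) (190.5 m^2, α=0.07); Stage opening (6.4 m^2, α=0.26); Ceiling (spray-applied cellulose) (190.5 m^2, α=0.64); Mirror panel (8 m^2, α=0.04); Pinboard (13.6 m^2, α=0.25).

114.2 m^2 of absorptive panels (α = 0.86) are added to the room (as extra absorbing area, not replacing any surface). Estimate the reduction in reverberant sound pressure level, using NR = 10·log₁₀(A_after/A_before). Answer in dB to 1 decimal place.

Summing Sᵢαᵢ: 21.732 + 13.335 + 1.664 + 121.920 + 0.320 + 3.400 → A_before = 162.371 sabins.
Added absorption = 114.2 × 0.86 = 98.212 sabins.
New total A_after = 260.583 sabins.
NR = 10·log₁₀(260.583/162.371) = 2.1 dB.

2.1 dB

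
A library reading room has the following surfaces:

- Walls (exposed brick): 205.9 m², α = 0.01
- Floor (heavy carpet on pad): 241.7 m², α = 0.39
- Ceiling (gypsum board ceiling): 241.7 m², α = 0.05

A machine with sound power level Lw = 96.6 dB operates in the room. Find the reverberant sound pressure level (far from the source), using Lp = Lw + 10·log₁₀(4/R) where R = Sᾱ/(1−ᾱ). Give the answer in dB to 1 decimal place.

81.5 dB

Σ(Sᵢαᵢ) = 205.9·0.01 + 241.7·0.39 + 241.7·0.05 = 108.407; total area S = 689.3 m².
ᾱ = 108.407/689.3 = 0.1573; R = Sᾱ/(1−ᾱ) = 108.407/(1−0.1573) = 128.642 m².
Lp = Lw + 10 log₁₀(4/R) = 96.6 -15.07 = 81.5 dB.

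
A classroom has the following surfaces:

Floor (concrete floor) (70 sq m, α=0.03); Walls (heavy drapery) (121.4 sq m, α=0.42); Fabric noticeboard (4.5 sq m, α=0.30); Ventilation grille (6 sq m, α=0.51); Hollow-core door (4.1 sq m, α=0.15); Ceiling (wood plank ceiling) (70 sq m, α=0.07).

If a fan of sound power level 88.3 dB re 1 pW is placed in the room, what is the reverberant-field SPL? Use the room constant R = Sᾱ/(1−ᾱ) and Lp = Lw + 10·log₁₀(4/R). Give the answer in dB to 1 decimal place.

75.2 dB

A = 63.013 sabins; S = 276.0 sq m.
ᾱ = 63.013/276.0 = 0.2283; R = Sᾱ/(1−ᾱ) = 63.013/(1−0.2283) = 81.655 sq m.
Lp = 88.3 + 10·log₁₀(4/81.655) = 88.3 + (-13.10) = 75.2 dB.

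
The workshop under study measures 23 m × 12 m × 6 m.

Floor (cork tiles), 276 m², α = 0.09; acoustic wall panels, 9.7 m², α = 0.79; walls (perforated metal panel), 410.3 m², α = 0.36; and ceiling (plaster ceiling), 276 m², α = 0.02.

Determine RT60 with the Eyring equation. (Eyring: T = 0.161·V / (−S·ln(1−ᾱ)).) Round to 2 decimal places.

1.29 s

Total surface area S = 276 + 9.7 + 410.3 + 276 = 972.0 m².
Absorption A = 276·0.09 + 9.7·0.79 + 410.3·0.36 + 276·0.02 = 185.731 sabins.
Mean coefficient ᾱ = A/S = 0.1911.
Eyring denominator: −S ln(1−ᾱ) = 206.142.
V = 23 × 12 × 6 = 1656 m³.
RT60 = 0.161 × 1656 / 206.142 = 1.29 s.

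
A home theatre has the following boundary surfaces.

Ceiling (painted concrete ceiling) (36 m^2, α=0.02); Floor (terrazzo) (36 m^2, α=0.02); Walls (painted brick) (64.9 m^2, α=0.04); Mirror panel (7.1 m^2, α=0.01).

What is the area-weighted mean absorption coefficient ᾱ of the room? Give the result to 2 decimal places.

0.03

S = Σ Sᵢ = 36 + 36 + 64.9 + 7.1 = 144.0 m^2.
Weighted sum Σ Sα = 4.107.
ᾱ = A/S = 0.03.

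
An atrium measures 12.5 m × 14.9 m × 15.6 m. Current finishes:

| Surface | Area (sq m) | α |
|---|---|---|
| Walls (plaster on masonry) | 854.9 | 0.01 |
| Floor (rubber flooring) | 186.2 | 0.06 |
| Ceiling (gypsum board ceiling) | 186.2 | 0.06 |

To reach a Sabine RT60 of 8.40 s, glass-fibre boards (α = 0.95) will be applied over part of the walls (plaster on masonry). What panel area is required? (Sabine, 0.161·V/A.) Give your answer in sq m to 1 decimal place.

26.4

A₁ = Σ Sᵢαᵢ = 854.9*0.01 + 186.2*0.06 + 186.2*0.06 = 30.893 sabins.
V = 2905.5 m³. Target absorption A₂ = 0.161 × 2905.5 / 8.40 = 55.689 sabins.
ΔA needed = 55.689 − 30.893 = 24.796 sabins.
Net gain per sq m: Δα = 0.95 − 0.01 = 0.94.
Panel area = 24.796 / 0.94 = 26.4 sq m.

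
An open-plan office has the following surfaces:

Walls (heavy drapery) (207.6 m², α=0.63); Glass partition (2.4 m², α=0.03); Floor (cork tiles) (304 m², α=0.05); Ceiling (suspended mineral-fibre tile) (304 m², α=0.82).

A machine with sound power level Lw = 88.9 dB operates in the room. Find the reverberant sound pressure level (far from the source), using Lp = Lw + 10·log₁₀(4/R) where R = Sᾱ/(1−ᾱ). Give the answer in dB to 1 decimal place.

66.1 dB

A = 395.340 sabins; S = 818.0 m².
ᾱ = 395.340/818.0 = 0.4833; R = Sᾱ/(1−ᾱ) = 395.340/(1−0.4833) = 765.125 m².
Lp = Lw + 10 log₁₀(4/R) = 88.9 -22.82 = 66.1 dB.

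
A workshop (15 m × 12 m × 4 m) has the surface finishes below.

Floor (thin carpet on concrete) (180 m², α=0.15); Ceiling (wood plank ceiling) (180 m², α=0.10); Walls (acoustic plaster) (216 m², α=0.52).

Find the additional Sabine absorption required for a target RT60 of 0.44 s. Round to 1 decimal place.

Summing Sᵢαᵢ: 27.000 + 18.000 + 112.320 → A₁ = 157.320 sabins.
For T = 0.44 s, need A₂ = 0.161·V/T = 0.161·720/0.44 = 263.455 sabins.
Shortfall: 263.455 − 157.320 = 106.1 sabins.

106.1 sabins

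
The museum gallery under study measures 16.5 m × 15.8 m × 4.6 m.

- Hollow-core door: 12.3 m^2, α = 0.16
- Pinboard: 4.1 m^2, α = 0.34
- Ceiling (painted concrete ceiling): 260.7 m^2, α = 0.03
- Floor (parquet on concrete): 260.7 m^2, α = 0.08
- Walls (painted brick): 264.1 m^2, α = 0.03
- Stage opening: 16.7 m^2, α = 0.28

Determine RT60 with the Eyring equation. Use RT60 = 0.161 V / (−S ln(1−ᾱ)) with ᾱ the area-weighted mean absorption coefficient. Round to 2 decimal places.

4.21 s

Total surface area S = 12.3 + 4.1 + 260.7 + 260.7 + 264.1 + 16.7 = 818.6 m^2.
Σ(Sᵢαᵢ) = 12.3·0.16 + 4.1·0.34 + 260.7·0.03 + 260.7·0.08 + 264.1·0.03 + 16.7·0.28 = 44.638.
ᾱ = 44.638 / 818.6 = 0.0545.
−S·ln(1−ᾱ) = −818.6 × ln(1 − 0.0545) = 45.875.
V = 16.5 × 15.8 × 4.6 = 1199.22 m³.
RT60 = 0.161 × 1199.22 / 45.875 = 4.21 s.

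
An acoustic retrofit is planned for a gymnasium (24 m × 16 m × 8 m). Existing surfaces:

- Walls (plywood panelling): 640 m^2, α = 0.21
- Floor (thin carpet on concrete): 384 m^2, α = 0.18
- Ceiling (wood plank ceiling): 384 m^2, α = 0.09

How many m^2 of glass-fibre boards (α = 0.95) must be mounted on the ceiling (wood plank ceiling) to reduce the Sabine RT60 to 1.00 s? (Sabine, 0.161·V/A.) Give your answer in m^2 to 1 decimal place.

298.3

Equivalent absorption area: A₁ = 640×0.21 + 384×0.18 + 384×0.09 = 238.080 m^2.
V = 3072 m³. Target absorption A₂ = 0.161 × 3072 / 1.00 = 494.592 sabins.
Absorption to add: 494.592 − 238.080 = 256.512 sabins.
Each m^2 of panel replacing the ceiling (wood plank ceiling) adds (0.95 − 0.09) = 0.86 sabins.
Area = ΔA/Δα = 256.512/0.86 = 298.3 m^2.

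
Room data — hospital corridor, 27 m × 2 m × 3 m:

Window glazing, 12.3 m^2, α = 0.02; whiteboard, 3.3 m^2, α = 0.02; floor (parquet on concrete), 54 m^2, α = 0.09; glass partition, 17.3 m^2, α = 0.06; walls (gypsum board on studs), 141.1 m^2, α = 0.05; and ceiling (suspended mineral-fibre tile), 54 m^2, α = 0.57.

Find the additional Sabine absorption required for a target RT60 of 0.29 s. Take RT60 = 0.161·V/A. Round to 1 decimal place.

Summing Sᵢαᵢ: 0.246 + 0.066 + 4.860 + 1.038 + 7.055 + 30.780 → A₁ = 44.045 sabins.
V = 162 m³. Required absorption A₂ = 0.161 × 162 / 0.29 = 89.938 sabins.
Shortfall: 89.938 − 44.045 = 45.9 sabins.

45.9 sabins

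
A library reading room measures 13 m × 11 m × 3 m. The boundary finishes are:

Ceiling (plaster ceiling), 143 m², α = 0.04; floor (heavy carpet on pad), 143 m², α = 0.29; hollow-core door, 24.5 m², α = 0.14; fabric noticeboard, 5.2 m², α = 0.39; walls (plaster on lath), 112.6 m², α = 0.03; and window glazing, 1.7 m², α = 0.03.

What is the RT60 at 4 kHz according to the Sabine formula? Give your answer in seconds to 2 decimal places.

Total absorption A = 143*0.04 + 143*0.29 + 24.5*0.14 + 5.2*0.39 + 112.6*0.03 + 1.7*0.03
  = 5.720 + 41.470 + 3.430 + 2.028 + 3.378 + 0.051 = 56.077 m² sabins.
V = 13·11·3 = 429 m³.
Sabine: RT60 = 0.161 × 429 / 56.077 = 1.23 s.

1.23 seconds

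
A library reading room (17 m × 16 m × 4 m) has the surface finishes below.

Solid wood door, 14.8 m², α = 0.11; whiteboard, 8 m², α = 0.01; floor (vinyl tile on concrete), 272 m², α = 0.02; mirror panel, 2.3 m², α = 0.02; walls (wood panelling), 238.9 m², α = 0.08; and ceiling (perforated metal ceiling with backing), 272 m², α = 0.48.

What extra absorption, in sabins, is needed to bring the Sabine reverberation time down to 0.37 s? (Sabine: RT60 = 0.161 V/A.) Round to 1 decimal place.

A₁ = Σ Sᵢαᵢ = 14.8·0.11 + 8·0.01 + 272·0.02 + 2.3·0.02 + 238.9·0.08 + 272·0.48 = 156.866 sabins.
V = 1088 m³. Required absorption A₂ = 0.161 × 1088 / 0.37 = 473.427 sabins.
Additional absorption ΔA = 473.427 − 156.866 = 316.6 sabins.

316.6 sabins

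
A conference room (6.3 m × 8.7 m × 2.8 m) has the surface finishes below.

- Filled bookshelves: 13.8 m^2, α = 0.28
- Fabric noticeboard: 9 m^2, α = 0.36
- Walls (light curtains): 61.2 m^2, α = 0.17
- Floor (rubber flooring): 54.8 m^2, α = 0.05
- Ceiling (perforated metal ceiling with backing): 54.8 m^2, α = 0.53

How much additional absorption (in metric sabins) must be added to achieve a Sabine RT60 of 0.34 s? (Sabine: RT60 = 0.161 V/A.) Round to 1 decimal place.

Summing Sᵢαᵢ: 3.864 + 3.240 + 10.404 + 2.740 + 29.044 → A₁ = 49.292 sabins.
For T = 0.34 s, need A₂ = 0.161·V/T = 0.161·153.468/0.34 = 72.672 sabins.
ΔA = A₂ − A₁ = 72.672 − 49.292 = 23.4 sabins.

23.4 sabins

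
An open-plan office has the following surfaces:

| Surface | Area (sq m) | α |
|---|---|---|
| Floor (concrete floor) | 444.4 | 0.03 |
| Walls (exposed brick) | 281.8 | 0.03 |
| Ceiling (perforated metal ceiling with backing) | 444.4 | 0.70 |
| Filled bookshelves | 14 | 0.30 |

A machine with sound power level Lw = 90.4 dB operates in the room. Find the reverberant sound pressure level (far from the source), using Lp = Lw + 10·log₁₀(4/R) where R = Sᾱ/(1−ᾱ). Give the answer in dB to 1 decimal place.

69.7 dB

A = 337.066 sabins; S = 1184.6 sq m.
ᾱ = 0.2845, so room constant R = A/(1−ᾱ) = 471.092 sq m.
Lp = 90.4 + 10·log₁₀(4/471.092) = 90.4 + (-20.71) = 69.7 dB.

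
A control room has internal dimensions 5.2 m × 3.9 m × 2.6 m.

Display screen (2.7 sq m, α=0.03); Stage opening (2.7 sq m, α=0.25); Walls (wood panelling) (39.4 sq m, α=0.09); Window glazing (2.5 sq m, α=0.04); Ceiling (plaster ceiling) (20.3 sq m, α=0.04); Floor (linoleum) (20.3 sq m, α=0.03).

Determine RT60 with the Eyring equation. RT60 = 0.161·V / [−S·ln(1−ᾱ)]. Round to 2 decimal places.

Total surface area S = 2.7 + 2.7 + 39.4 + 2.5 + 20.3 + 20.3 = 87.9 sq m.
Absorption A = 2.7×0.03 + 2.7×0.25 + 39.4×0.09 + 2.5×0.04 + 20.3×0.04 + 20.3×0.03 = 5.823 sabins.
ᾱ = 5.823 / 87.9 = 0.0662.
−S·ln(1−ᾱ) = −87.9 × ln(1 − 0.0662) = 6.021.
V = 5.2 × 3.9 × 2.6 = 52.728 m³.
RT60 = 0.161 × 52.728 / 6.021 = 1.41 s.

1.41 sec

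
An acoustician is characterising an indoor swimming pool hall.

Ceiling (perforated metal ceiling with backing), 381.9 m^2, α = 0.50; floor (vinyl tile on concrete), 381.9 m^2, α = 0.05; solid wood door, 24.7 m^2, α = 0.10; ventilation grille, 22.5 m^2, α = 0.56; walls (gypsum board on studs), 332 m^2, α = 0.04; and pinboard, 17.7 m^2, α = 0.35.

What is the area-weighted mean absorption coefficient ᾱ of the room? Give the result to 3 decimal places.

0.211

S = Σ Sᵢ = 381.9 + 381.9 + 24.7 + 22.5 + 332 + 17.7 = 1160.7 m^2.
Σ(Sᵢαᵢ) = 381.9*0.50 + 381.9*0.05 + 24.7*0.10 + 22.5*0.56 + 332*0.04 + 17.7*0.35 = 244.590.
ᾱ = 244.590 / 1160.7 = 0.211.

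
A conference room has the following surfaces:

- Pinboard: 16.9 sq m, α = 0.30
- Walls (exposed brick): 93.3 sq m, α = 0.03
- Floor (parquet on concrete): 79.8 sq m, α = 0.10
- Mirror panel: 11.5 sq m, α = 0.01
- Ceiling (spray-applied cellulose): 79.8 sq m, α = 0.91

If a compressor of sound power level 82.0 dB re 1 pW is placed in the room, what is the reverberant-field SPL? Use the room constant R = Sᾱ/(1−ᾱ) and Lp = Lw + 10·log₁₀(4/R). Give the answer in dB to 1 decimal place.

66.9 dB

A = 88.582 sabins; S = 281.3 sq m.
ᾱ = 0.3149, so room constant R = A/(1−ᾱ) = 129.298 sq m.
Lp = Lw + 10 log₁₀(4/R) = 82.0 -15.10 = 66.9 dB.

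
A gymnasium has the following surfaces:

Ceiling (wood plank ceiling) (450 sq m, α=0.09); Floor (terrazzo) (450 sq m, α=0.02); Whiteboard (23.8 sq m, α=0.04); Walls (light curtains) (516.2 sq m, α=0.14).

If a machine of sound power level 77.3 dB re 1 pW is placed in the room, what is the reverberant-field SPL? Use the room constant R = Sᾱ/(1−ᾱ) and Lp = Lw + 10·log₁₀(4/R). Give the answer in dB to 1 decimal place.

62.0 dB

A = 122.720 sabins; S = 1440.0 sq m.
ᾱ = 122.720/1440.0 = 0.0852; R = Sᾱ/(1−ᾱ) = 122.720/(1−0.0852) = 134.150 sq m.
Lp = 77.3 + 10·log₁₀(4/134.150) = 77.3 + (-15.26) = 62.0 dB.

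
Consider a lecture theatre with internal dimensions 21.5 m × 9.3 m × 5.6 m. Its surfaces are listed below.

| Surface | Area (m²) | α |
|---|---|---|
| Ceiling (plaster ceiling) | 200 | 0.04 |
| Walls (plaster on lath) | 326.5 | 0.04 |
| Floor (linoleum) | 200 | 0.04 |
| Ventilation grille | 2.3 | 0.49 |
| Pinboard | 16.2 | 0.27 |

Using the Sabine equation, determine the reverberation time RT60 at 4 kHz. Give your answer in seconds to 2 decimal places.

5.22 seconds

Equivalent absorption area: A = 200×0.04 + 326.5×0.04 + 200×0.04 + 2.3×0.49 + 16.2×0.27 = 34.561 m².
Volume V = 21.5 × 9.3 × 5.6 = 1119.72 m³.
T = 0.161 V/A = 0.161·1119.72/34.561 = 5.22 s.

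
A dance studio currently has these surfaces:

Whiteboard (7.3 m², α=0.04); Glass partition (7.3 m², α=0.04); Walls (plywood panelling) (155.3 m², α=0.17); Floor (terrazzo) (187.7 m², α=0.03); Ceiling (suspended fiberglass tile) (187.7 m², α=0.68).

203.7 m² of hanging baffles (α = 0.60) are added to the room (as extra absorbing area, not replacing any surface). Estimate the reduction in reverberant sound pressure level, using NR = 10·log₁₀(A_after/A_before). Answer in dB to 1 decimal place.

2.5 dB

Total absorption A_before = 7.3·0.04 + 7.3·0.04 + 155.3·0.17 + 187.7·0.03 + 187.7·0.68
  = 0.292 + 0.292 + 26.401 + 5.631 + 127.636 = 160.252 m² sabins.
Treatment contributes 203.7·0.60 = 122.220 sabins.
A_after = 160.252 + 122.220 = 282.472 sabins.
NR = 10·log₁₀(282.472/160.252) = 2.5 dB.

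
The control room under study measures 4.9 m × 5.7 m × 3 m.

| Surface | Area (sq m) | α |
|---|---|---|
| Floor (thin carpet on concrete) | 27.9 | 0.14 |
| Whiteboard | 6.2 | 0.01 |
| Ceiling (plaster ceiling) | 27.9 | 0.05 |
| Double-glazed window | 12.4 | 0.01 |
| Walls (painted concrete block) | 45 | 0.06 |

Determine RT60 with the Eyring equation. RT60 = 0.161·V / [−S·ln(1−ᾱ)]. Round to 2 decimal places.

1.59 sec

Total surface area S = 27.9 + 6.2 + 27.9 + 12.4 + 45 = 119.4 sq m.
Absorption A = 27.9×0.14 + 6.2×0.01 + 27.9×0.05 + 12.4×0.01 + 45×0.06 = 8.187 sabins.
ᾱ = 8.187 / 119.4 = 0.0686.
Eyring denominator: −S ln(1−ᾱ) = 8.485.
V = 4.9 × 5.7 × 3 = 83.79 m³.
T = 0.161·V/[−S·ln(1−ᾱ)] = 0.161·83.79/8.485 = 1.59 s.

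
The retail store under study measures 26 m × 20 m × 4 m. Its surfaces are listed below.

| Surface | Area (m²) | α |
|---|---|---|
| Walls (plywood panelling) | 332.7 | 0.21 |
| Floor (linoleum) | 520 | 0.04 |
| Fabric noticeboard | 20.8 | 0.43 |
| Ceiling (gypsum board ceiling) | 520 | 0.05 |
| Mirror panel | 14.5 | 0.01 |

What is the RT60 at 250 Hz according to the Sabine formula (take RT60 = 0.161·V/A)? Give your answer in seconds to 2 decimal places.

A = Σ Sᵢαᵢ = 332.7×0.21 + 520×0.04 + 20.8×0.43 + 520×0.05 + 14.5×0.01 = 125.756 sabins.
V = 26·20·4 = 2080 m³.
T = 0.161 V/A = 0.161·2080/125.756 = 2.66 s.

2.66 s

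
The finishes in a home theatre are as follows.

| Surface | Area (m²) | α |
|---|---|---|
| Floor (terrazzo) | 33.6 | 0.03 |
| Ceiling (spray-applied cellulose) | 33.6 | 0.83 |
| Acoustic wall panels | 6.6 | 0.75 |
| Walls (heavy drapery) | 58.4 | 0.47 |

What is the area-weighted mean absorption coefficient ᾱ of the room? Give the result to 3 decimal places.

Total surface area S = 132.2 m².
Weighted sum Σ Sα = 61.294.
ᾱ = A/S = 0.464.

0.464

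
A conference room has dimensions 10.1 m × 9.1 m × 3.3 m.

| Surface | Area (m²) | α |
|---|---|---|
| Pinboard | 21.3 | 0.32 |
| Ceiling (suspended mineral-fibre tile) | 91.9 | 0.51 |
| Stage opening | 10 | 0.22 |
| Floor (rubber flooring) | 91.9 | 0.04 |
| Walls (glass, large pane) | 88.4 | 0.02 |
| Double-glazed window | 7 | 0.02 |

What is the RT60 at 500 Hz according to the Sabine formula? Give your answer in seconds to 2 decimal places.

Summing Sᵢαᵢ: 6.816 + 46.869 + 2.200 + 3.676 + 1.768 + 0.140 → A = 61.469 sabins.
Volume V = 10.1 × 9.1 × 3.3 = 303.303 m³.
Sabine: RT60 = 0.161 × 303.303 / 61.469 = 0.79 s.

0.79 s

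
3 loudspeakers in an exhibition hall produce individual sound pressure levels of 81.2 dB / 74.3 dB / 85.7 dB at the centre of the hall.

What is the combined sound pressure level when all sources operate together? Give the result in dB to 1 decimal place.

Σ 10^(Lᵢ/10) = 5.303e+08.
L_total = 10·log₁₀(5.303e+08) = 87.2 dB.

87.2 dB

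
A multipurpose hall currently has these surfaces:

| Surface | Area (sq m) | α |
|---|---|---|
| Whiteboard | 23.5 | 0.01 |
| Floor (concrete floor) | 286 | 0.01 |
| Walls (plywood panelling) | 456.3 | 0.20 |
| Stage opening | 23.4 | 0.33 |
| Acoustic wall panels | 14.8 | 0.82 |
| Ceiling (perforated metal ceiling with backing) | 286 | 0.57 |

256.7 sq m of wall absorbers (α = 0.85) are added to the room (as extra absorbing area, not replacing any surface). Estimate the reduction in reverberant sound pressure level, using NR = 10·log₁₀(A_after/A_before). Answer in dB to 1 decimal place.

2.5 dB

Equivalent absorption area: A_before = 23.5·0.01 + 286·0.01 + 456.3·0.20 + 23.4·0.33 + 14.8·0.82 + 286·0.57 = 277.233 sq m.
Added absorption = 256.7 × 0.85 = 218.195 sabins.
New total A_after = 495.428 sabins.
Reduction = 10 log₁₀(A_after/A_before) = 10 log₁₀(1.7870) = 2.5 dB.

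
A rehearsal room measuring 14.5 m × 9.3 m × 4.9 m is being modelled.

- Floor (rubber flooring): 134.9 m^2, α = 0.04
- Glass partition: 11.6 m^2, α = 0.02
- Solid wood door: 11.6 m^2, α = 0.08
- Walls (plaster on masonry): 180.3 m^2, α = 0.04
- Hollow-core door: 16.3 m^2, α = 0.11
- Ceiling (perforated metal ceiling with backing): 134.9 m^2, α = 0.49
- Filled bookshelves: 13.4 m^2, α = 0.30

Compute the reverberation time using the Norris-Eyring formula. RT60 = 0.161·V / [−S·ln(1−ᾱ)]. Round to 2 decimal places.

Total surface area S = 134.9 + 11.6 + 11.6 + 180.3 + 16.3 + 134.9 + 13.4 = 503.0 m^2.
Absorption A = 134.9×0.04 + 11.6×0.02 + 11.6×0.08 + 180.3×0.04 + 16.3×0.11 + 134.9×0.49 + 13.4×0.30 = 85.682 sabins.
Mean coefficient ᾱ = A/S = 0.1703.
−S·ln(1−ᾱ) = −503.0 × ln(1 − 0.1703) = 93.906.
V = 14.5 × 9.3 × 4.9 = 660.765 m³.
RT60 = 0.161 × 660.765 / 93.906 = 1.13 s.

1.13 s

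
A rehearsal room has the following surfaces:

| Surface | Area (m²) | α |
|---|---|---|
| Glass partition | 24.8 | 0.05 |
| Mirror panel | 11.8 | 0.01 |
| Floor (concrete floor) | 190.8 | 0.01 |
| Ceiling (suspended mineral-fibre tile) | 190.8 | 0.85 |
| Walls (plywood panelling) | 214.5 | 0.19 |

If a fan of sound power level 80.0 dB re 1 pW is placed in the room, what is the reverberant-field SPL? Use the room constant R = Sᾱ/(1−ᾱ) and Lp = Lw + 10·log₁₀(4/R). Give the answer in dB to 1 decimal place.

61.2 dB

A = 206.201 sabins; S = 632.7 m².
ᾱ = 0.3259, so room constant R = A/(1−ᾱ) = 305.891 m².
Lp = Lw + 10 log₁₀(4/R) = 80.0 -18.84 = 61.2 dB.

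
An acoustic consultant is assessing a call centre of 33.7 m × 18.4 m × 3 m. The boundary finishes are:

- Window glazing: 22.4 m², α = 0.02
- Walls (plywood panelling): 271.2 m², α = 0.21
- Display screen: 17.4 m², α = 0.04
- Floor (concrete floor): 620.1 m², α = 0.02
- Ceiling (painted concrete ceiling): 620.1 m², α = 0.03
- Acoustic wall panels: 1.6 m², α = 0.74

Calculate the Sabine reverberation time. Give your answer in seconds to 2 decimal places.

3.32 s

Summing Sᵢαᵢ: 0.448 + 56.952 + 0.696 + 12.402 + 18.603 + 1.184 → A = 90.285 sabins.
Room volume: 1860.24 m³.
Sabine: RT60 = 0.161 × 1860.24 / 90.285 = 3.32 s.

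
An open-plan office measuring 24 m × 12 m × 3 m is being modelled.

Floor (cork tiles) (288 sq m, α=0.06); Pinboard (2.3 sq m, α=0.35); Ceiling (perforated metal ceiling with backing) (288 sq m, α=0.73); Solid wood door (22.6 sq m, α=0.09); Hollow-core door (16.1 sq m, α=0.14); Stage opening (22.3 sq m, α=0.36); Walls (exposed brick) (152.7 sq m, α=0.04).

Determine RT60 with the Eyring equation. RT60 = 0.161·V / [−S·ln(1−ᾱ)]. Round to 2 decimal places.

0.47 seconds

S = Σ Sᵢ = 792.0 sq m.
Absorption A = 288×0.06 + 2.3×0.35 + 288×0.73 + 22.6×0.09 + 16.1×0.14 + 22.3×0.36 + 152.7×0.04 = 246.749 sabins.
ᾱ = 246.749 / 792.0 = 0.3116.
−S·ln(1−ᾱ) = −792.0 × ln(1 − 0.3116) = 295.721.
V = 24 × 12 × 3 = 864 m³.
RT60 = 0.161 × 864 / 295.721 = 0.47 s.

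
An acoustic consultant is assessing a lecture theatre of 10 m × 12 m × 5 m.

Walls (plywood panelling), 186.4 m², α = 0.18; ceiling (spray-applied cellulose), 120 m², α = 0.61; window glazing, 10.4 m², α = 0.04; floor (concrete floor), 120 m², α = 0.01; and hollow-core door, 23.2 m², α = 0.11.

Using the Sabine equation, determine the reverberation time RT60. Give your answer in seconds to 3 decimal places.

0.871 seconds

A = Σ Sᵢαᵢ = 186.4·0.18 + 120·0.61 + 10.4·0.04 + 120·0.01 + 23.2·0.11 = 110.920 sabins.
Volume V = 10 × 12 × 5 = 600 m³.
RT60 = 0.161 · V / A = 0.161 × 600 / 110.920 = 0.871 s.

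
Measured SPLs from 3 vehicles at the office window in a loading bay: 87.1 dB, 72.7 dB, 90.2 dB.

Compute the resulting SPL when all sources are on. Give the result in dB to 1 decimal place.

92.0 dB

Converting to relative power and adding: 10^(87.1/10) + 10^(72.7/10) + 10^(90.2/10) = 1.579e+09.
Combined level = 10 log₁₀(1.579e+09) = 92.0 dB.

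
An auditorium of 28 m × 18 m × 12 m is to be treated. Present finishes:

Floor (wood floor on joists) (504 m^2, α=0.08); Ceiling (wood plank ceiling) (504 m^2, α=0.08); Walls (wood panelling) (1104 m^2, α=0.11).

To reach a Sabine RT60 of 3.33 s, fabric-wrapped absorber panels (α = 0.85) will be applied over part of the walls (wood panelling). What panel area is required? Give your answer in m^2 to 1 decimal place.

122.1

A₁ = Σ Sᵢαᵢ = 504·0.08 + 504·0.08 + 1104·0.11 = 202.080 sabins.
Required A₂ = 0.161·6048/3.33 = 292.411 sabins.
Absorption to add: 292.411 − 202.080 = 90.331 sabins.
Each m^2 of panel replacing the walls (wood panelling) adds (0.85 − 0.11) = 0.74 sabins.
Area = ΔA/Δα = 90.331/0.74 = 122.1 m^2.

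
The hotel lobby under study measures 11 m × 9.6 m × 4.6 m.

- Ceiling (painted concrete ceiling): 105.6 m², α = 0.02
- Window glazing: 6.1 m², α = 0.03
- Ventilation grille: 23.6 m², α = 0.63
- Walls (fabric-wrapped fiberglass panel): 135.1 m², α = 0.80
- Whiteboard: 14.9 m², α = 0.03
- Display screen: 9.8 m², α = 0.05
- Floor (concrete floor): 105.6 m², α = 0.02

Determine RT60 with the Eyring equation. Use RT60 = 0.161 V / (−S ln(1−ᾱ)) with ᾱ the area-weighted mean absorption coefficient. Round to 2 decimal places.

S = Σ Sᵢ = 400.7 m².
Absorption A = 105.6×0.02 + 6.1×0.03 + 23.6×0.63 + 135.1×0.80 + 14.9×0.03 + 9.8×0.05 + 105.6×0.02 = 128.292 sabins.
ᾱ = 128.292 / 400.7 = 0.3202.
−S·ln(1−ᾱ) = −400.7 × ln(1 − 0.3202) = 154.653.
V = 11 × 9.6 × 4.6 = 485.76 m³.
RT60 = 0.161 × 485.76 / 154.653 = 0.51 s.

0.51 sec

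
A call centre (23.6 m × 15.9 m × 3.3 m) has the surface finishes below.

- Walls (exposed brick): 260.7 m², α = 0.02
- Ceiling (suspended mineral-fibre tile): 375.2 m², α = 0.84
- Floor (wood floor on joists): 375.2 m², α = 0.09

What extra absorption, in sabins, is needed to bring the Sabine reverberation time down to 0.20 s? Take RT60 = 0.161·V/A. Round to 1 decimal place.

642.7 sabins

Equivalent absorption area: A₁ = 260.7×0.02 + 375.2×0.84 + 375.2×0.09 = 354.150 m².
Target A₂ = 0.161·1238.292/0.20 = 996.825 sabins (V = 1238.292 m³).
Additional absorption ΔA = 996.825 − 354.150 = 642.7 sabins.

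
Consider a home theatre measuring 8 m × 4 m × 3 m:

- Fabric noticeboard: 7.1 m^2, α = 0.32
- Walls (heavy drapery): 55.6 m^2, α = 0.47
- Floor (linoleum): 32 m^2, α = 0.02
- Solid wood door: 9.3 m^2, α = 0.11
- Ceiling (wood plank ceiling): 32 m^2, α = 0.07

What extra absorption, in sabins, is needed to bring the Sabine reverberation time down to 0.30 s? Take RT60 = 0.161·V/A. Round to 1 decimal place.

A₁ = Σ Sᵢαᵢ = 7.1*0.32 + 55.6*0.47 + 32*0.02 + 9.3*0.11 + 32*0.07 = 32.307 sabins.
Target A₂ = 0.161·96/0.30 = 51.520 sabins (V = 96 m³).
ΔA = A₂ − A₁ = 51.520 − 32.307 = 19.2 sabins.

19.2 sabins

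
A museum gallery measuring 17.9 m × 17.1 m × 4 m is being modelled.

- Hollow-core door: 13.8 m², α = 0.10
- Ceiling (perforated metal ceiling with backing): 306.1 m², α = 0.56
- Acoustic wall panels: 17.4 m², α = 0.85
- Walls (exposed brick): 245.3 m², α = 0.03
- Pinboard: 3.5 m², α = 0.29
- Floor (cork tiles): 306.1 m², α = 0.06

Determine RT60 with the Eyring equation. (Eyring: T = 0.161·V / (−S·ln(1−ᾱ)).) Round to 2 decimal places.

0.80 sec

Total surface area S = 13.8 + 306.1 + 17.4 + 245.3 + 3.5 + 306.1 = 892.2 m².
Absorption A = 13.8×0.10 + 306.1×0.56 + 17.4×0.85 + 245.3×0.03 + 3.5×0.29 + 306.1×0.06 = 214.326 sabins.
ᾱ = 214.326 / 892.2 = 0.2402.
−S·ln(1−ᾱ) = −892.2 × ln(1 − 0.2402) = 245.087.
V = 17.9 × 17.1 × 4 = 1224.36 m³.
T = 0.161·V/[−S·ln(1−ᾱ)] = 0.161·1224.36/245.087 = 0.80 s.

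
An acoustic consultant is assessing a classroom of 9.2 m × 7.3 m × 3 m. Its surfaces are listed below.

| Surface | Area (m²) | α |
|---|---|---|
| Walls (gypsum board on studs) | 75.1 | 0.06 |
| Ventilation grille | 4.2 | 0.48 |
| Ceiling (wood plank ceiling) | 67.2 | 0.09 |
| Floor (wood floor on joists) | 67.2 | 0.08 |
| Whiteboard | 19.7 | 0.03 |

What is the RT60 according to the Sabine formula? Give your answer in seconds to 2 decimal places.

Summing Sᵢαᵢ: 4.506 + 2.016 + 6.048 + 5.376 + 0.591 → A = 18.537 sabins.
Volume V = 9.2 × 7.3 × 3 = 201.48 m³.
T = 0.161 V/A = 0.161·201.48/18.537 = 1.75 s.

1.75 s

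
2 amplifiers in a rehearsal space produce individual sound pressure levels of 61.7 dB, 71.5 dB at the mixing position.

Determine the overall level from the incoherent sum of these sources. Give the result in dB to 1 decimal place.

71.9 dB

Converting to relative power and adding: 10^(61.7/10) + 10^(71.5/10) = 1.56e+07.
L_total = 10·log₁₀(1.56e+07) = 71.9 dB.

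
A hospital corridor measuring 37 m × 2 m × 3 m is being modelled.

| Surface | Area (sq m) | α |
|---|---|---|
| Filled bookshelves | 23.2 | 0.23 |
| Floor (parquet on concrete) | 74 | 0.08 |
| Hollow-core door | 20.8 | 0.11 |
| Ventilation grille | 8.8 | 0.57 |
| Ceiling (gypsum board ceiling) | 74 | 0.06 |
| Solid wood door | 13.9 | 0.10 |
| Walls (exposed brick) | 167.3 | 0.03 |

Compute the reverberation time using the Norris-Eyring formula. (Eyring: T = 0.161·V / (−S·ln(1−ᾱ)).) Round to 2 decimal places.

S = Σ Sᵢ = 382.0 sq m.
Σ(Sᵢαᵢ) = 23.2·0.23 + 74·0.08 + 20.8·0.11 + 8.8·0.57 + 74·0.06 + 13.9·0.10 + 167.3·0.03 = 29.409.
Mean coefficient ᾱ = A/S = 0.0770.
−S·ln(1−ᾱ) = −382.0 × ln(1 − 0.0770) = 30.608.
V = 37 × 2 × 3 = 222 m³.
T = 0.161·V/[−S·ln(1−ᾱ)] = 0.161·222/30.608 = 1.17 s.

1.17 s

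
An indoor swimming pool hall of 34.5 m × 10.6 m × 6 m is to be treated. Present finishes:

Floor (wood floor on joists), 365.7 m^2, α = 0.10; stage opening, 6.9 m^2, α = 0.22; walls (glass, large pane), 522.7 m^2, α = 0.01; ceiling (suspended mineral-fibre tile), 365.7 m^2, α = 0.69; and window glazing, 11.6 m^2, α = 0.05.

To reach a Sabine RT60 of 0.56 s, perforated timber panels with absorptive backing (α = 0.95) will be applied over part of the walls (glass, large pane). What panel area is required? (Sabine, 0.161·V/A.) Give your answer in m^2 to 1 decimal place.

356.0

A₁ = Σ Sᵢαᵢ = 365.7×0.10 + 6.9×0.22 + 522.7×0.01 + 365.7×0.69 + 11.6×0.05 = 296.228 sabins.
Required A₂ = 0.161·2194.2/0.56 = 630.832 sabins.
Absorption to add: 630.832 − 296.228 = 334.604 sabins.
Each m^2 of panel replacing the walls (glass, large pane) adds (0.95 − 0.01) = 0.94 sabins.
Panel area = 334.604 / 0.94 = 356.0 m^2.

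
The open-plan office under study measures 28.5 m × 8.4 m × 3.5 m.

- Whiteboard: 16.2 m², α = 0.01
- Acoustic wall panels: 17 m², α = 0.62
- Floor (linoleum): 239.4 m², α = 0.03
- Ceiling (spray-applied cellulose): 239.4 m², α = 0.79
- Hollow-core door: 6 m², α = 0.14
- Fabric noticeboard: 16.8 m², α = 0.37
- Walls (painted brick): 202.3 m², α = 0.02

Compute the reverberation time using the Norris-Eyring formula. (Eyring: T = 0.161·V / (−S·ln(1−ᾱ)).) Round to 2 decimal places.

S = Σ Sᵢ = 737.1 m².
Absorption A = 16.2×0.01 + 17×0.62 + 239.4×0.03 + 239.4×0.79 + 6×0.14 + 16.8×0.37 + 202.3×0.02 = 218.112 sabins.
Mean coefficient ᾱ = A/S = 0.2959.
Eyring denominator: −S ln(1−ᾱ) = 258.600.
V = 28.5 × 8.4 × 3.5 = 837.9 m³.
T = 0.161·V/[−S·ln(1−ᾱ)] = 0.161·837.9/258.600 = 0.52 s.

0.52 s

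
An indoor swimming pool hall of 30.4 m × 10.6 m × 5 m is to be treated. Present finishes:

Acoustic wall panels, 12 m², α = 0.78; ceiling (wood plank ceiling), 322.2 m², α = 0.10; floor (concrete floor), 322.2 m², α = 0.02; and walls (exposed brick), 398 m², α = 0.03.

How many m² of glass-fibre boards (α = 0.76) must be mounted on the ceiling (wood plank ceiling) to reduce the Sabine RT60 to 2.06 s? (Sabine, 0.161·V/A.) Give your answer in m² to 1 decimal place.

99.9

Total absorption A₁ = 12·0.78 + 322.2·0.10 + 322.2·0.02 + 398·0.03
  = 9.360 + 32.220 + 6.444 + 11.940 = 59.964 m² sabins.
Required A₂ = 0.161·1611.2/2.06 = 125.924 sabins.
Absorption to add: 125.924 − 59.964 = 65.960 sabins.
Net gain per m²: Δα = 0.76 − 0.10 = 0.66.
Panel area = 65.960 / 0.66 = 99.9 m².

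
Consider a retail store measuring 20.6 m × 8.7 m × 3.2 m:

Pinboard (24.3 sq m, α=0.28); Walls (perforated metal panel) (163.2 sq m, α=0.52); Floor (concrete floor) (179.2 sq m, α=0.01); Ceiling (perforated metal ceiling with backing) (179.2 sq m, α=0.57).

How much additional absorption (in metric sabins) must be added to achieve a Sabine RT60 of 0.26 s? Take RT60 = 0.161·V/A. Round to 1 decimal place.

159.5 sabins

Total absorption A₁ = 24.3·0.28 + 163.2·0.52 + 179.2·0.01 + 179.2·0.57
  = 6.804 + 84.864 + 1.792 + 102.144 = 195.604 sq m sabins.
For T = 0.26 s, need A₂ = 0.161·V/T = 0.161·573.504/0.26 = 355.131 sabins.
Shortfall: 355.131 − 195.604 = 159.5 sabins.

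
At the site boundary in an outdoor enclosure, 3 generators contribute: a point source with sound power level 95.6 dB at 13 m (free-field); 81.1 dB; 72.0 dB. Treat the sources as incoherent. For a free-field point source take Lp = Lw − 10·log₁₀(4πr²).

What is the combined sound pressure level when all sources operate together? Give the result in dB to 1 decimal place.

81.7 dB

Source at 13 m: Lp = 95.6 − 10·log₁₀(4π·13²) = 95.6 − 10·log₁₀(2123.717) = 62.3 dB.
Converting to relative power and adding: 10^(62.3/10) + 10^(81.1/10) + 10^(72.0/10) = 1.464e+08.
Back to dB: 10·log₁₀ Σ = 81.7 dB.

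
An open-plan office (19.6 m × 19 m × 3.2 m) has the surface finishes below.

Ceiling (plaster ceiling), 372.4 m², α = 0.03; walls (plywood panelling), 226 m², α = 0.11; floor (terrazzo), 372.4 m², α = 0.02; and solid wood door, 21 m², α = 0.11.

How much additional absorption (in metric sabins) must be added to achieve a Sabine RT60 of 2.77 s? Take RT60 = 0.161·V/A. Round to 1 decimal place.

Total absorption A₁ = 372.4·0.03 + 226·0.11 + 372.4·0.02 + 21·0.11
  = 11.172 + 24.860 + 7.448 + 2.310 = 45.790 m² sabins.
Target A₂ = 0.161·1191.68/2.77 = 69.264 sabins (V = 1191.68 m³).
ΔA = A₂ − A₁ = 69.264 − 45.790 = 23.5 sabins.

23.5 sabins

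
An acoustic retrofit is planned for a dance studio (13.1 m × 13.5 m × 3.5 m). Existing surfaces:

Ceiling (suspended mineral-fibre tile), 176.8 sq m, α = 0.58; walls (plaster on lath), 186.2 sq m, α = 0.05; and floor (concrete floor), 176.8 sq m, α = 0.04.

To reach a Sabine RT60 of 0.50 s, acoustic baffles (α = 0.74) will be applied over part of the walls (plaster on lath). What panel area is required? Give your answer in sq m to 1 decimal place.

Equivalent absorption area: A₁ = 176.8×0.58 + 186.2×0.05 + 176.8×0.04 = 118.926 sq m.
Required A₂ = 0.161·618.975/0.50 = 199.310 sabins.
ΔA needed = 199.310 − 118.926 = 80.384 sabins.
Net gain per sq m: Δα = 0.74 − 0.05 = 0.69.
Panel area = 80.384 / 0.69 = 116.5 sq m.

116.5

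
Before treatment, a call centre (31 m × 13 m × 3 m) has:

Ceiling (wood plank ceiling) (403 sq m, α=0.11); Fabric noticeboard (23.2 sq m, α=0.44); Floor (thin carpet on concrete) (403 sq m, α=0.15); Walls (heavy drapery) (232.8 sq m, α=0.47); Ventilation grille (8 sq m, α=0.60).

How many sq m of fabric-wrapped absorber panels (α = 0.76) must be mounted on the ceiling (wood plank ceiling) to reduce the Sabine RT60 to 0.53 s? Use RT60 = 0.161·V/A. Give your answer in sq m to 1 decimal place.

212.4

A₁ = Σ Sᵢαᵢ = 403·0.11 + 23.2·0.44 + 403·0.15 + 232.8·0.47 + 8·0.60 = 229.204 sabins.
Required A₂ = 0.161·1209/0.53 = 367.262 sabins.
ΔA needed = 367.262 − 229.204 = 138.058 sabins.
Each sq m of panel replacing the ceiling (wood plank ceiling) adds (0.76 − 0.11) = 0.65 sabins.
Area = ΔA/Δα = 138.058/0.65 = 212.4 sq m.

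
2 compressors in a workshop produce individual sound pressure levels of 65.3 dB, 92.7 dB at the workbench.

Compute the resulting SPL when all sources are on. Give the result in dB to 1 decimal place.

92.7 dB

Σ 10^(Lᵢ/10) = 1.865e+09.
Back to dB: 10·log₁₀ Σ = 92.7 dB.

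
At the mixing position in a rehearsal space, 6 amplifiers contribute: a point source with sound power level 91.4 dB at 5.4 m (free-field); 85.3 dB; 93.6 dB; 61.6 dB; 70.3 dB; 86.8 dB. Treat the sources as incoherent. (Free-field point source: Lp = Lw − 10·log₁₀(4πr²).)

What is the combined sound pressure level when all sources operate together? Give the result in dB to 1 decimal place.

Source at 5.4 m: Lp = 91.4 − 10·log₁₀(4π·5.4²) = 91.4 − 10·log₁₀(366.435) = 65.8 dB.
Converting to relative power and adding: 10^(65.8/10) + 10^(85.3/10) + 10^(93.6/10) + 10^(61.6/10) + 10^(70.3/10) + 10^(86.8/10) = 3.124e+09.
Combined level = 10 log₁₀(3.124e+09) = 94.9 dB.

94.9 dB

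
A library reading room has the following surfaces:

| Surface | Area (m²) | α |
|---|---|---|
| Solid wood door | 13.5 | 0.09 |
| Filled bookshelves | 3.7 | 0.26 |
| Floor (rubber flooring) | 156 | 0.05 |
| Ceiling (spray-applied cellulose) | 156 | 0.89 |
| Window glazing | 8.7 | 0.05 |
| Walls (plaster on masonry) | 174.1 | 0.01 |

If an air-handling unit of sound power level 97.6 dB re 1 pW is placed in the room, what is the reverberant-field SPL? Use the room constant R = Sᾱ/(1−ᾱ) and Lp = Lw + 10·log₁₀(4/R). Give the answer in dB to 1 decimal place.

80.3 dB

Σ(Sᵢαᵢ) = 13.5·0.09 + 3.7·0.26 + 156·0.05 + 156·0.89 + 8.7·0.05 + 174.1·0.01 = 150.993; total area S = 512.0 m².
ᾱ = 0.2949, so room constant R = A/(1−ᾱ) = 214.144 m².
Lp = Lw + 10 log₁₀(4/R) = 97.6 -17.29 = 80.3 dB.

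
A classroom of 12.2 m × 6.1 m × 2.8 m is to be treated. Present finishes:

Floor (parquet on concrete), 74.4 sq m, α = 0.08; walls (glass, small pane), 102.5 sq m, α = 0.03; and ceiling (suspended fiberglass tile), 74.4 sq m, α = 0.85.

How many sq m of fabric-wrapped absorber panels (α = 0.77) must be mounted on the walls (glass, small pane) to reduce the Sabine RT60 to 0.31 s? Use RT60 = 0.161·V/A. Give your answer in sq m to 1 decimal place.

Summing Sᵢαᵢ: 5.952 + 3.075 + 63.240 → A₁ = 72.267 sabins.
V = 208.376 m³. Target absorption A₂ = 0.161 × 208.376 / 0.31 = 108.221 sabins.
Absorption to add: 108.221 − 72.267 = 35.954 sabins.
Each sq m of panel replacing the walls (glass, small pane) adds (0.77 − 0.03) = 0.74 sabins.
Area = ΔA/Δα = 35.954/0.74 = 48.6 sq m.

48.6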